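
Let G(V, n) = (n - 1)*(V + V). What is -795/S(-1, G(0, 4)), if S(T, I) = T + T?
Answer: 795/2 ≈ 397.50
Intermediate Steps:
G(V, n) = 2*V*(-1 + n) (G(V, n) = (-1 + n)*(2*V) = 2*V*(-1 + n))
S(T, I) = 2*T
-795/S(-1, G(0, 4)) = -795/(2*(-1)) = -795/(-2) = -795*(-½) = 795/2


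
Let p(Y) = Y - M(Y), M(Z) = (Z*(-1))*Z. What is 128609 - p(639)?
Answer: -280351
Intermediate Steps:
M(Z) = -Z² (M(Z) = (-Z)*Z = -Z²)
p(Y) = Y + Y² (p(Y) = Y - (-1)*Y² = Y + Y²)
128609 - p(639) = 128609 - 639*(1 + 639) = 128609 - 639*640 = 128609 - 1*408960 = 128609 - 408960 = -280351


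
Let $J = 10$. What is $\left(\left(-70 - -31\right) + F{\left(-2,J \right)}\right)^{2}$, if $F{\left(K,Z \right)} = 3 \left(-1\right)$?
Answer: $1764$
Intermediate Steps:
$F{\left(K,Z \right)} = -3$
$\left(\left(-70 - -31\right) + F{\left(-2,J \right)}\right)^{2} = \left(\left(-70 - -31\right) - 3\right)^{2} = \left(\left(-70 + 31\right) - 3\right)^{2} = \left(-39 - 3\right)^{2} = \left(-42\right)^{2} = 1764$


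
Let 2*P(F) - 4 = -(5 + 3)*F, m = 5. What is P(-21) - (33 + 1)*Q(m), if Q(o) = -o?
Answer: 256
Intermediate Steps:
P(F) = 2 - 4*F (P(F) = 2 + (-(5 + 3)*F)/2 = 2 + (-8*F)/2 = 2 - 4*F)
P(-21) - (33 + 1)*Q(m) = (2 - 4*(-21)) - (33 + 1)*(-1*5) = (2 + 84) - 34*(-5) = 86 - 1*(-170) = 86 + 170 = 256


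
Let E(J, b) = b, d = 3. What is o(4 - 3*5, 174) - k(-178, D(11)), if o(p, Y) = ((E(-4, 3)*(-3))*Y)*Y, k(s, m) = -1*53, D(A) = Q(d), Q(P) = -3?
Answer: -272431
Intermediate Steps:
D(A) = -3
k(s, m) = -53
o(p, Y) = -9*Y**2 (o(p, Y) = ((3*(-3))*Y)*Y = (-9*Y)*Y = -9*Y**2)
o(4 - 3*5, 174) - k(-178, D(11)) = -9*174**2 - 1*(-53) = -9*30276 + 53 = -272484 + 53 = -272431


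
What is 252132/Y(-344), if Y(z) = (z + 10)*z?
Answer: 63033/28724 ≈ 2.1944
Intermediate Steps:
Y(z) = z*(10 + z) (Y(z) = (10 + z)*z = z*(10 + z))
252132/Y(-344) = 252132/((-344*(10 - 344))) = 252132/((-344*(-334))) = 252132/114896 = 252132*(1/114896) = 63033/28724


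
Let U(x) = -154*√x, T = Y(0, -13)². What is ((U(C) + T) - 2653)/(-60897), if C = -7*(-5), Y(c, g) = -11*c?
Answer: 2653/60897 + 154*√35/60897 ≈ 0.058526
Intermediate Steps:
C = 35
T = 0 (T = (-11*0)² = 0² = 0)
((U(C) + T) - 2653)/(-60897) = ((-154*√35 + 0) - 2653)/(-60897) = (-154*√35 - 2653)*(-1/60897) = (-2653 - 154*√35)*(-1/60897) = 2653/60897 + 154*√35/60897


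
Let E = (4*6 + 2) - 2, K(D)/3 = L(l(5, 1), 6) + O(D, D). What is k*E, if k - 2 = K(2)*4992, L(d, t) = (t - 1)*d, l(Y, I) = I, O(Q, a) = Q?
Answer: 2516016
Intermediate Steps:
L(d, t) = d*(-1 + t) (L(d, t) = (-1 + t)*d = d*(-1 + t))
K(D) = 15 + 3*D (K(D) = 3*(1*(-1 + 6) + D) = 3*(1*5 + D) = 3*(5 + D) = 15 + 3*D)
E = 24 (E = (24 + 2) - 2 = 26 - 2 = 24)
k = 104834 (k = 2 + (15 + 3*2)*4992 = 2 + (15 + 6)*4992 = 2 + 21*4992 = 2 + 104832 = 104834)
k*E = 104834*24 = 2516016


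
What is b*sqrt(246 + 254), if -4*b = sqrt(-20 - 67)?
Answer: -5*I*sqrt(435)/2 ≈ -52.142*I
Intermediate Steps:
b = -I*sqrt(87)/4 (b = -sqrt(-20 - 67)/4 = -I*sqrt(87)/4 ≈ -2.3318*I)
b*sqrt(246 + 254) = (-I*sqrt(87)/4)*sqrt(246 + 254) = (-I*sqrt(87)/4)*sqrt(500) = (-I*sqrt(87)/4)*(10*sqrt(5)) = -5*I*sqrt(435)/2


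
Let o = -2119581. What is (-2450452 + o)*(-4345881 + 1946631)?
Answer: 10964651675250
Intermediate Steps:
(-2450452 + o)*(-4345881 + 1946631) = (-2450452 - 2119581)*(-4345881 + 1946631) = -4570033*(-2399250) = 10964651675250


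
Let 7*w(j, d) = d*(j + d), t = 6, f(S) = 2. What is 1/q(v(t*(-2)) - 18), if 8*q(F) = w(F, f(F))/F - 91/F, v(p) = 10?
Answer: 448/649 ≈ 0.69029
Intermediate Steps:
w(j, d) = d*(d + j)/7 (w(j, d) = (d*(j + d))/7 = (d*(d + j))/7 = d*(d + j)/7)
q(F) = -91/(8*F) + (4/7 + 2*F/7)/(8*F) (q(F) = (((1/7)*2*(2 + F))/F - 91/F)/8 = ((4/7 + 2*F/7)/F - 91/F)/8 = (-91/F + (4/7 + 2*F/7)/F)/8 = -91/(8*F) + (4/7 + 2*F/7)/(8*F))
1/q(v(t*(-2)) - 18) = 1/((-633 + 2*(10 - 18))/(56*(10 - 18))) = 1/((1/56)*(-633 + 2*(-8))/(-8)) = 1/((1/56)*(-1/8)*(-633 - 16)) = 1/((1/56)*(-1/8)*(-649)) = 1/(649/448) = 448/649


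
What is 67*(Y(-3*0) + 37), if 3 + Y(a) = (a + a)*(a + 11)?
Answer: 2278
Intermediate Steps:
Y(a) = -3 + 2*a*(11 + a) (Y(a) = -3 + (a + a)*(a + 11) = -3 + (2*a)*(11 + a) = -3 + 2*a*(11 + a))
67*(Y(-3*0) + 37) = 67*((-3 + 2*(-3*0)**2 + 22*(-3*0)) + 37) = 67*((-3 + 2*0**2 + 22*0) + 37) = 67*((-3 + 2*0 + 0) + 37) = 67*((-3 + 0 + 0) + 37) = 67*(-3 + 37) = 67*34 = 2278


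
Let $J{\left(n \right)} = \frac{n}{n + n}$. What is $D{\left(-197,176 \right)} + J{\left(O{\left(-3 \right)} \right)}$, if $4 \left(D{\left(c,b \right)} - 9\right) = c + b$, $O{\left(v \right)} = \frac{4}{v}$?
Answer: $\frac{17}{4} \approx 4.25$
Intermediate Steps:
$D{\left(c,b \right)} = 9 + \frac{b}{4} + \frac{c}{4}$ ($D{\left(c,b \right)} = 9 + \frac{c + b}{4} = 9 + \frac{b + c}{4} = 9 + \left(\frac{b}{4} + \frac{c}{4}\right) = 9 + \frac{b}{4} + \frac{c}{4}$)
$J{\left(n \right)} = \frac{1}{2}$ ($J{\left(n \right)} = \frac{n}{2 n} = \frac{1}{2 n} n = \frac{1}{2}$)
$D{\left(-197,176 \right)} + J{\left(O{\left(-3 \right)} \right)} = \left(9 + \frac{1}{4} \cdot 176 + \frac{1}{4} \left(-197\right)\right) + \frac{1}{2} = \left(9 + 44 - \frac{197}{4}\right) + \frac{1}{2} = \frac{15}{4} + \frac{1}{2} = \frac{17}{4}$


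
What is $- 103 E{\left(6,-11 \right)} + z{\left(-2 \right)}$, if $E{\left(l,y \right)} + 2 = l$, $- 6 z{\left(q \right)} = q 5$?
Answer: $- \frac{1231}{3} \approx -410.33$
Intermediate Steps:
$z{\left(q \right)} = - \frac{5 q}{6}$ ($z{\left(q \right)} = - \frac{q 5}{6} = - \frac{5 q}{6}$)
$E{\left(l,y \right)} = -2 + l$
$- 103 E{\left(6,-11 \right)} + z{\left(-2 \right)} = - 103 \left(-2 + 6\right) - - \frac{5}{3} = \left(-103\right) 4 + \frac{5}{3} = -412 + \frac{5}{3} = - \frac{1231}{3}$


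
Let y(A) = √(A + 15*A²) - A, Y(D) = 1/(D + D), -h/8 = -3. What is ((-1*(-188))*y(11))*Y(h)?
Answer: -517/12 + 47*√1826/12 ≈ 124.28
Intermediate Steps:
h = 24 (h = -8*(-3) = 24)
Y(D) = 1/(2*D)
((-1*(-188))*y(11))*Y(h) = ((-1*(-188))*(√(11*(1 + 15*11)) - 1*11))*((½)/24) = (188*(√(11*(1 + 165)) - 11))*((½)*(1/24)) = (188*(√(11*166) - 11))*(1/48) = (188*(√1826 - 11))*(1/48) = (188*(-11 + √1826))*(1/48) = (-2068 + 188*√1826)*(1/48) = -517/12 + 47*√1826/12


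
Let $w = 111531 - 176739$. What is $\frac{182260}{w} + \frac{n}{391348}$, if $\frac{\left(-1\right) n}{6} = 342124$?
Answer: $- \frac{986453929}{122687598} \approx -8.0404$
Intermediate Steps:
$n = -2052744$ ($n = \left(-6\right) 342124 = -2052744$)
$w = -65208$
$\frac{182260}{w} + \frac{n}{391348} = \frac{182260}{-65208} - \frac{2052744}{391348} = 182260 \left(- \frac{1}{65208}\right) - \frac{513186}{97837} = - \frac{3505}{1254} - \frac{513186}{97837} = - \frac{986453929}{122687598}$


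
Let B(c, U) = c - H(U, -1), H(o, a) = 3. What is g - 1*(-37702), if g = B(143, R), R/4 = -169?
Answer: 37842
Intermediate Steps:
R = -676 (R = 4*(-169) = -676)
B(c, U) = -3 + c (B(c, U) = c - 1*3 = c - 3 = -3 + c)
g = 140 (g = -3 + 143 = 140)
g - 1*(-37702) = 140 - 1*(-37702) = 140 + 37702 = 37842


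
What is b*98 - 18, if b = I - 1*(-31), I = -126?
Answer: -9328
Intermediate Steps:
b = -95 (b = -126 - 1*(-31) = -126 + 31 = -95)
b*98 - 18 = -95*98 - 18 = -9310 - 18 = -9328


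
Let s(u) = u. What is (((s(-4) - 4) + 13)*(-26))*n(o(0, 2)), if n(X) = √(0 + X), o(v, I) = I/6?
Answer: -130*√3/3 ≈ -75.056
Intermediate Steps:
o(v, I) = I/6 (o(v, I) = I*(⅙) = I/6)
n(X) = √X
(((s(-4) - 4) + 13)*(-26))*n(o(0, 2)) = (((-4 - 4) + 13)*(-26))*√((⅙)*2) = ((-8 + 13)*(-26))*√(⅓) = (5*(-26))*(√3/3) = -130*√3/3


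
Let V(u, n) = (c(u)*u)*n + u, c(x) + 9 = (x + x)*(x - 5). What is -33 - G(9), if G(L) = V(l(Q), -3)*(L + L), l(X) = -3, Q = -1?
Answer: -6297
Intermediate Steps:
c(x) = -9 + 2*x*(-5 + x) (c(x) = -9 + (x + x)*(x - 5) = -9 + (2*x)*(-5 + x) = -9 + 2*x*(-5 + x))
V(u, n) = u + n*u*(-9 - 10*u + 2*u**2) (V(u, n) = ((-9 - 10*u + 2*u**2)*u)*n + u = (u*(-9 - 10*u + 2*u**2))*n + u = n*u*(-9 - 10*u + 2*u**2) + u = u + n*u*(-9 - 10*u + 2*u**2))
G(L) = 696*L (G(L) = (-1*(-3)*(-1 - 3*(9 - 2*(-3)**2 + 10*(-3))))*(L + L) = (-1*(-3)*(-1 - 3*(9 - 2*9 - 30)))*(2*L) = (-1*(-3)*(-1 - 3*(9 - 18 - 30)))*(2*L) = (-1*(-3)*(-1 - 3*(-39)))*(2*L) = (-1*(-3)*(-1 + 117))*(2*L) = (-1*(-3)*116)*(2*L) = 348*(2*L) = 696*L)
-33 - G(9) = -33 - 696*9 = -33 - 1*6264 = -33 - 6264 = -6297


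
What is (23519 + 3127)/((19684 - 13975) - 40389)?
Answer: -4441/5780 ≈ -0.76834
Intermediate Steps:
(23519 + 3127)/((19684 - 13975) - 40389) = 26646/(5709 - 40389) = 26646/(-34680) = 26646*(-1/34680) = -4441/5780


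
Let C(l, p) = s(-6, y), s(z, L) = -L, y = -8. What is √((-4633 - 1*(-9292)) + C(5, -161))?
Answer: √4667 ≈ 68.315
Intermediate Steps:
C(l, p) = 8 (C(l, p) = -1*(-8) = 8)
√((-4633 - 1*(-9292)) + C(5, -161)) = √((-4633 - 1*(-9292)) + 8) = √((-4633 + 9292) + 8) = √(4659 + 8) = √4667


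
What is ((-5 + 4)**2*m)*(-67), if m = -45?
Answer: 3015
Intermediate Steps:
((-5 + 4)**2*m)*(-67) = ((-5 + 4)**2*(-45))*(-67) = ((-1)**2*(-45))*(-67) = (1*(-45))*(-67) = -45*(-67) = 3015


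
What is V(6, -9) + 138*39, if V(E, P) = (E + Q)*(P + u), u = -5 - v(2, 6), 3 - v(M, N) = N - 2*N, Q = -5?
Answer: 5359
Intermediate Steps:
v(M, N) = 3 + N (v(M, N) = 3 - (N - 2*N) = 3 - (-1)*N = 3 + N)
u = -14 (u = -5 - (3 + 6) = -5 - 1*9 = -5 - 9 = -14)
V(E, P) = (-14 + P)*(-5 + E) (V(E, P) = (E - 5)*(P - 14) = (-5 + E)*(-14 + P) = (-14 + P)*(-5 + E))
V(6, -9) + 138*39 = (70 - 14*6 - 5*(-9) + 6*(-9)) + 138*39 = (70 - 84 + 45 - 54) + 5382 = -23 + 5382 = 5359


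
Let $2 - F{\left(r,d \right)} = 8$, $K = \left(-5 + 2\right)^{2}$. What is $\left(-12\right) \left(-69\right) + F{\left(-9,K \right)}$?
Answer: $822$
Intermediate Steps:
$K = 9$ ($K = \left(-3\right)^{2} = 9$)
$F{\left(r,d \right)} = -6$ ($F{\left(r,d \right)} = 2 - 8 = -6$)
$\left(-12\right) \left(-69\right) + F{\left(-9,K \right)} = \left(-12\right) \left(-69\right) - 6 = 828 - 6 = 822$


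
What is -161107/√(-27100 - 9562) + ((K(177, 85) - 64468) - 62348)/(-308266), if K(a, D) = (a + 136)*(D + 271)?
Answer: 7694/154133 + 161107*I*√36662/36662 ≈ 0.049918 + 841.41*I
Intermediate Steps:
K(a, D) = (136 + a)*(271 + D)
-161107/√(-27100 - 9562) + ((K(177, 85) - 64468) - 62348)/(-308266) = -161107/√(-27100 - 9562) + (((36856 + 136*85 + 271*177 + 85*177) - 64468) - 62348)/(-308266) = -161107*(-I*√36662/36662) + (((36856 + 11560 + 47967 + 15045) - 64468) - 62348)*(-1/308266) = -161107*(-I*√36662/36662) + ((111428 - 64468) - 62348)*(-1/308266) = -(-161107)*I*√36662/36662 + (46960 - 62348)*(-1/308266) = 161107*I*√36662/36662 - 15388*(-1/308266) = 161107*I*√36662/36662 + 7694/154133 = 7694/154133 + 161107*I*√36662/36662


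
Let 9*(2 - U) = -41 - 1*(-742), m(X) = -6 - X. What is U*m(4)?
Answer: 6830/9 ≈ 758.89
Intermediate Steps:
U = -683/9 (U = 2 - (-41 - 1*(-742))/9 = 2 - (-41 + 742)/9 = 2 - 1/9*701 = 2 - 701/9 = -683/9 ≈ -75.889)
U*m(4) = -683*(-6 - 1*4)/9 = -683*(-6 - 4)/9 = -683/9*(-10) = 6830/9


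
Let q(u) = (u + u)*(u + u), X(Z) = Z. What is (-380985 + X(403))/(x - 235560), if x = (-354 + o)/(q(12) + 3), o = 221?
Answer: 220356978/136389373 ≈ 1.6156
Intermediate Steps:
q(u) = 4*u² (q(u) = (2*u)*(2*u) = 4*u²)
x = -133/579 (x = (-354 + 221)/(4*12² + 3) = -133/(4*144 + 3) = -133/(576 + 3) = -133/579 ≈ -0.22971)
(-380985 + X(403))/(x - 235560) = (-380985 + 403)/(-133/579 - 235560) = -380582/(-136389373/579) = -380582*(-579/136389373) = 220356978/136389373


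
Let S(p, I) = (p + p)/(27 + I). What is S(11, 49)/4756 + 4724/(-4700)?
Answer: -213426843/212355400 ≈ -1.0050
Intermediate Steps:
S(p, I) = 2*p/(27 + I) (S(p, I) = (2*p)/(27 + I) = 2*p/(27 + I))
S(11, 49)/4756 + 4724/(-4700) = (2*11/(27 + 49))/4756 + 4724/(-4700) = (2*11/76)*(1/4756) + 4724*(-1/4700) = (2*11*(1/76))*(1/4756) - 1181/1175 = (11/38)*(1/4756) - 1181/1175 = 11/180728 - 1181/1175 = -213426843/212355400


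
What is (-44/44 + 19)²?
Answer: 324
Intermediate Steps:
(-44/44 + 19)² = (-44*1/44 + 19)² = (-1 + 19)² = 18² = 324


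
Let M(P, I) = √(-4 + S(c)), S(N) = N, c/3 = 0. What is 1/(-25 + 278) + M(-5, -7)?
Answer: 1/253 + 2*I ≈ 0.0039526 + 2.0*I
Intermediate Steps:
c = 0 (c = 3*0 = 0)
M(P, I) = 2*I (M(P, I) = √(-4 + 0) = √(-4) = 2*I)
1/(-25 + 278) + M(-5, -7) = 1/(-25 + 278) + 2*I = 1/253 + 2*I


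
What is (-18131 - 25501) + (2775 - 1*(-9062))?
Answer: -31795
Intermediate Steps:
(-18131 - 25501) + (2775 - 1*(-9062)) = -43632 + (2775 + 9062) = -43632 + 11837 = -31795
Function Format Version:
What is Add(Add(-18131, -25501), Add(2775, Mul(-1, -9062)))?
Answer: -31795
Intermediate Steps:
Add(Add(-18131, -25501), Add(2775, Mul(-1, -9062))) = Add(-43632, Add(2775, 9062)) = Add(-43632, 11837) = -31795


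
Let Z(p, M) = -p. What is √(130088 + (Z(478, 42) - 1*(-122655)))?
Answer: √252265 ≈ 502.26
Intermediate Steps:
√(130088 + (Z(478, 42) - 1*(-122655))) = √(130088 + (-1*478 - 1*(-122655))) = √(130088 + (-478 + 122655)) = √(130088 + 122177) = √252265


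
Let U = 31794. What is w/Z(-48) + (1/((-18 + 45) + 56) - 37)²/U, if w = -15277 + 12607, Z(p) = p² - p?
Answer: -6698091755/6132808248 ≈ -1.0922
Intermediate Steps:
w = -2670
w/Z(-48) + (1/((-18 + 45) + 56) - 37)²/U = -2670*(-1/(48*(-1 - 48))) + (1/((-18 + 45) + 56) - 37)²/31794 = -2670/((-48*(-49))) + (1/(27 + 56) - 37)²*(1/31794) = -2670/2352 + (1/83 - 37)²*(1/31794) = -2670*1/2352 + (1/83 - 37)²*(1/31794) = -445/392 + (-3070/83)²*(1/31794) = -445/392 + (9424900/6889)*(1/31794) = -445/392 + 4712450/109514433 = -6698091755/6132808248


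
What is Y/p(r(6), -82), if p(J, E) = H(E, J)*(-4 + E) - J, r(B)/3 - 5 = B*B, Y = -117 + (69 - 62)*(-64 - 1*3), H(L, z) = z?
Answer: 586/10701 ≈ 0.054761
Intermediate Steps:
Y = -586 (Y = -117 + 7*(-64 - 3) = -117 + 7*(-67) = -117 - 469 = -586)
r(B) = 15 + 3*B**2 (r(B) = 15 + 3*(B*B) = 15 + 3*B**2)
p(J, E) = -J + J*(-4 + E) (p(J, E) = J*(-4 + E) - J = -J + J*(-4 + E))
Y/p(r(6), -82) = -586*1/((-5 - 82)*(15 + 3*6**2)) = -586*(-1/(87*(15 + 3*36))) = -586*(-1/(87*(15 + 108))) = -586/(123*(-87)) = -586/(-10701) = -586*(-1/10701) = 586/10701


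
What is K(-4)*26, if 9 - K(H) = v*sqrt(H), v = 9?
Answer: 234 - 468*I ≈ 234.0 - 468.0*I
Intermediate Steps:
K(H) = 9 - 9*sqrt(H)
K(-4)*26 = (9 - 18*I)*26 = 234 - 468*I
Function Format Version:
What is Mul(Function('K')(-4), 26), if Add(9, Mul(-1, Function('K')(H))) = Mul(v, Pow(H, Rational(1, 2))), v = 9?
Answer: Add(234, Mul(-468, I)) ≈ Add(234.00, Mul(-468.00, I))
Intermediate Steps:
Function('K')(H) = Add(9, Mul(-9, Pow(H, Rational(1, 2)))) (Function('K')(H) = Add(9, Mul(-1, Mul(9, Pow(H, Rational(1, 2))))) = Add(9, Mul(-9, Pow(H, Rational(1, 2)))))
Mul(Function('K')(-4), 26) = Mul(Add(9, Mul(-9, Pow(-4, Rational(1, 2)))), 26) = Mul(Add(9, Mul(-9, Mul(2, I))), 26) = Mul(Add(9, Mul(-18, I)), 26) = Add(234, Mul(-468, I))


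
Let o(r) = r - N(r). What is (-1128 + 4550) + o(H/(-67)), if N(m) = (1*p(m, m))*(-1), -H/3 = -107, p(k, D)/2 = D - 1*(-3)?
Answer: 228713/67 ≈ 3413.6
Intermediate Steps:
p(k, D) = 6 + 2*D (p(k, D) = 2*(D - 1*(-3)) = 2*(D + 3) = 2*(3 + D) = 6 + 2*D)
H = 321 (H = -3*(-107) = 321)
N(m) = -6 - 2*m (N(m) = (1*(6 + 2*m))*(-1) = (6 + 2*m)*(-1) = -6 - 2*m)
o(r) = 6 + 3*r (o(r) = r - (-6 - 2*r) = r + (6 + 2*r) = 6 + 3*r)
(-1128 + 4550) + o(H/(-67)) = (-1128 + 4550) + (6 + 3*(321/(-67))) = 3422 + (6 + 3*(321*(-1/67))) = 3422 + (6 + 3*(-321/67)) = 3422 + (6 - 963/67) = 3422 - 561/67 = 228713/67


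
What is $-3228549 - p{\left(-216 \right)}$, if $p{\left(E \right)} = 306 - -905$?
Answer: $-3229760$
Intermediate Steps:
$p{\left(E \right)} = 1211$ ($p{\left(E \right)} = 306 + 905 = 1211$)
$-3228549 - p{\left(-216 \right)} = -3228549 - 1211 = -3229760$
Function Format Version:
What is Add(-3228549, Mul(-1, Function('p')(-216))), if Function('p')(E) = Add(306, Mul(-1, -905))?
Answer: -3229760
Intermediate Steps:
Function('p')(E) = 1211 (Function('p')(E) = Add(306, 905) = 1211)
Add(-3228549, Mul(-1, Function('p')(-216))) = Add(-3228549, Mul(-1, 1211)) = Add(-3228549, -1211) = -3229760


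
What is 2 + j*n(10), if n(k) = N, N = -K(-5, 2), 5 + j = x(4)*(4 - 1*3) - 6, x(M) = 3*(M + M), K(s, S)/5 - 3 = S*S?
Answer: -453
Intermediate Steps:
K(s, S) = 15 + 5*S**2 (K(s, S) = 15 + 5*(S*S) = 15 + 5*S**2)
x(M) = 6*M (x(M) = 3*(2*M) = 6*M)
j = 13 (j = -5 + ((6*4)*(4 - 1*3) - 6) = -5 + (24*(4 - 3) - 6) = -5 + (24*1 - 6) = -5 + (24 - 6) = -5 + 18 = 13)
N = -35 (N = -(15 + 5*2**2) = -(15 + 5*4) = -(15 + 20) = -1*35 = -35)
n(k) = -35
2 + j*n(10) = 2 + 13*(-35) = 2 - 455 = -453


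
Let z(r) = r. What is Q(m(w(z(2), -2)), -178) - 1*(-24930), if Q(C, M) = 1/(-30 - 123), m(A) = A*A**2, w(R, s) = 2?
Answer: 3814289/153 ≈ 24930.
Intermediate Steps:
m(A) = A**3
Q(C, M) = -1/153 (Q(C, M) = 1/(-153) = -1/153)
Q(m(w(z(2), -2)), -178) - 1*(-24930) = -1/153 - 1*(-24930) = -1/153 + 24930 = 3814289/153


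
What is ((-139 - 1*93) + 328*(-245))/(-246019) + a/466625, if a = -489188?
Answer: -82743300572/114798615875 ≈ -0.72077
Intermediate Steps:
((-139 - 1*93) + 328*(-245))/(-246019) + a/466625 = ((-139 - 1*93) + 328*(-245))/(-246019) - 489188/466625 = ((-139 - 93) - 80360)*(-1/246019) - 489188*1/466625 = (-232 - 80360)*(-1/246019) - 489188/466625 = -80592*(-1/246019) - 489188/466625 = 80592/246019 - 489188/466625 = -82743300572/114798615875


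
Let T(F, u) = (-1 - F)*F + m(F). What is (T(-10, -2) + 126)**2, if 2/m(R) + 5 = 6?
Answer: 1444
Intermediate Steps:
m(R) = 2 (m(R) = 2/(-5 + 6) = 2/1 = 2*1 = 2)
T(F, u) = 2 + F*(-1 - F) (T(F, u) = (-1 - F)*F + 2 = F*(-1 - F) + 2 = 2 + F*(-1 - F))
(T(-10, -2) + 126)**2 = ((2 - 1*(-10) - 1*(-10)**2) + 126)**2 = ((2 + 10 - 1*100) + 126)**2 = ((2 + 10 - 100) + 126)**2 = (-88 + 126)**2 = 38**2 = 1444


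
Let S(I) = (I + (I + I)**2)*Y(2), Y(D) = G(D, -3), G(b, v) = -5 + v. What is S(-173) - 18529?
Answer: -974873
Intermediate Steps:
Y(D) = -8 (Y(D) = -5 - 3 = -8)
S(I) = -32*I**2 - 8*I (S(I) = (I + (I + I)**2)*(-8) = (I + (2*I)**2)*(-8) = (I + 4*I**2)*(-8) = -32*I**2 - 8*I)
S(-173) - 18529 = -8*(-173)*(1 + 4*(-173)) - 18529 = -8*(-173)*(1 - 692) - 18529 = -8*(-173)*(-691) - 18529 = -956344 - 18529 = -974873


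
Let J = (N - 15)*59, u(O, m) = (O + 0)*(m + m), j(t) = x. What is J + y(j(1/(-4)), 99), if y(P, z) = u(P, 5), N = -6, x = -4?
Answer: -1279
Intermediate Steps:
j(t) = -4
u(O, m) = 2*O*m (u(O, m) = O*(2*m) = 2*O*m)
y(P, z) = 10*P (y(P, z) = 2*P*5 = 10*P)
J = -1239 (J = (-6 - 15)*59 = -21*59 = -1239)
J + y(j(1/(-4)), 99) = -1239 + 10*(-4) = -1239 - 40 = -1279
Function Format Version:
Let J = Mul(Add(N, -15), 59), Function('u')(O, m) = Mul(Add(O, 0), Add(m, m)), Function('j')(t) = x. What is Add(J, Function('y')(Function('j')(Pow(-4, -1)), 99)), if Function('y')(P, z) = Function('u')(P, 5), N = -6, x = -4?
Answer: -1279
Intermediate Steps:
Function('j')(t) = -4
Function('u')(O, m) = Mul(2, O, m) (Function('u')(O, m) = Mul(O, Mul(2, m)) = Mul(2, O, m))
Function('y')(P, z) = Mul(10, P) (Function('y')(P, z) = Mul(2, P, 5) = Mul(10, P))
J = -1239 (J = Mul(Add(-6, -15), 59) = Mul(-21, 59) = -1239)
Add(J, Function('y')(Function('j')(Pow(-4, -1)), 99)) = Add(-1239, Mul(10, -4)) = Add(-1239, -40) = -1279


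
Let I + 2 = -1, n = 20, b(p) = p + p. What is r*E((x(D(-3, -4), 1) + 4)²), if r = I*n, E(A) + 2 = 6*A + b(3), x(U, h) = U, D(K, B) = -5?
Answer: -600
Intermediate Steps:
b(p) = 2*p
I = -3 (I = -2 - 1 = -3)
E(A) = 4 + 6*A (E(A) = -2 + (6*A + 2*3) = -2 + (6*A + 6) = -2 + (6 + 6*A) = 4 + 6*A)
r = -60 (r = -3*20 = -60)
r*E((x(D(-3, -4), 1) + 4)²) = -60*(4 + 6*(-5 + 4)²) = -60*(4 + 6*(-1)²) = -60*(4 + 6*1) = -60*(4 + 6) = -60*10 = -600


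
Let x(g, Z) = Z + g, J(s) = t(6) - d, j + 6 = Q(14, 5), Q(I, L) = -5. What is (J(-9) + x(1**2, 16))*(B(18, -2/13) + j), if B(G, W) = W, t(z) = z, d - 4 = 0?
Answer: -2755/13 ≈ -211.92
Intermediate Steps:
d = 4 (d = 4 + 0 = 4)
j = -11 (j = -6 - 5 = -11)
J(s) = 2 (J(s) = 6 - 1*4 = 6 - 4 = 2)
(J(-9) + x(1**2, 16))*(B(18, -2/13) + j) = (2 + (16 + 1**2))*(-2/13 - 11) = (2 + (16 + 1))*(-2*1/13 - 11) = (2 + 17)*(-2/13 - 11) = 19*(-145/13) = -2755/13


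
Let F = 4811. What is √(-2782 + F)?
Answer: √2029 ≈ 45.044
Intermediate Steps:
√(-2782 + F) = √(-2782 + 4811) = √2029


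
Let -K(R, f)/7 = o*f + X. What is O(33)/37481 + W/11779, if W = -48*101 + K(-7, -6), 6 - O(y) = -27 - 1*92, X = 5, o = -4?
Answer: -187844156/441488699 ≈ -0.42548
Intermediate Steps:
K(R, f) = -35 + 28*f (K(R, f) = -7*(-4*f + 5) = -7*(5 - 4*f) = -35 + 28*f)
O(y) = 125 (O(y) = 6 - (-27 - 1*92) = 6 - (-27 - 92) = 6 - 1*(-119) = 6 + 119 = 125)
W = -5051 (W = -48*101 + (-35 + 28*(-6)) = -4848 + (-35 - 168) = -4848 - 203 = -5051)
O(33)/37481 + W/11779 = 125/37481 - 5051/11779 = -187844156/441488699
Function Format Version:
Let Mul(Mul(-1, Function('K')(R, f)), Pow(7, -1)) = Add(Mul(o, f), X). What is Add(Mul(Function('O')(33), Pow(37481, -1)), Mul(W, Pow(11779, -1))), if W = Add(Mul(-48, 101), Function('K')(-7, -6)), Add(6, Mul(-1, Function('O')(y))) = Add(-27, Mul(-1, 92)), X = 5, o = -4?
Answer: Rational(-187844156, 441488699) ≈ -0.42548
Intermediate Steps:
Function('K')(R, f) = Add(-35, Mul(28, f)) (Function('K')(R, f) = Mul(-7, Add(Mul(-4, f), 5)) = Mul(-7, Add(5, Mul(-4, f))) = Add(-35, Mul(28, f)))
Function('O')(y) = 125 (Function('O')(y) = Add(6, Mul(-1, Add(-27, Mul(-1, 92)))) = Add(6, Mul(-1, Add(-27, -92))) = Add(6, Mul(-1, -119)) = Add(6, 119) = 125)
W = -5051 (W = Add(Mul(-48, 101), Add(-35, Mul(28, -6))) = Add(-4848, Add(-35, -168)) = Add(-4848, -203) = -5051)
Add(Mul(Function('O')(33), Pow(37481, -1)), Mul(W, Pow(11779, -1))) = Add(Mul(125, Pow(37481, -1)), Mul(-5051, Pow(11779, -1))) = Add(Mul(125, Rational(1, 37481)), Mul(-5051, Rational(1, 11779))) = Add(Rational(125, 37481), Rational(-5051, 11779)) = Rational(-187844156, 441488699)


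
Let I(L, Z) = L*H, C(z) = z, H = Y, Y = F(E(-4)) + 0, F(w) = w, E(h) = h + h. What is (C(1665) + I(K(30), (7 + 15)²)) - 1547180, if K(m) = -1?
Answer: -1545507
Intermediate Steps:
E(h) = 2*h
Y = -8 (Y = 2*(-4) + 0 = -8 + 0 = -8)
H = -8
I(L, Z) = -8*L (I(L, Z) = L*(-8) = -8*L)
(C(1665) + I(K(30), (7 + 15)²)) - 1547180 = (1665 - 8*(-1)) - 1547180 = (1665 + 8) - 1547180 = 1673 - 1547180 = -1545507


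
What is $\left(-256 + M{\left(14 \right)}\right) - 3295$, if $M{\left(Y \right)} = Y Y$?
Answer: $-3355$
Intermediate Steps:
$M{\left(Y \right)} = Y^{2}$
$\left(-256 + M{\left(14 \right)}\right) - 3295 = \left(-256 + 14^{2}\right) - 3295 = \left(-256 + 196\right) - 3295 = -60 - 3295 = -3355$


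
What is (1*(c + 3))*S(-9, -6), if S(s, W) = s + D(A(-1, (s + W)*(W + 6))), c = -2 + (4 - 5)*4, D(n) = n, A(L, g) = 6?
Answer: 9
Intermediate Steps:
c = -6 (c = -2 - 1*4 = -2 - 4 = -6)
S(s, W) = 6 + s (S(s, W) = s + 6 = 6 + s)
(1*(c + 3))*S(-9, -6) = (1*(-6 + 3))*(6 - 9) = (1*(-3))*(-3) = -3*(-3) = 9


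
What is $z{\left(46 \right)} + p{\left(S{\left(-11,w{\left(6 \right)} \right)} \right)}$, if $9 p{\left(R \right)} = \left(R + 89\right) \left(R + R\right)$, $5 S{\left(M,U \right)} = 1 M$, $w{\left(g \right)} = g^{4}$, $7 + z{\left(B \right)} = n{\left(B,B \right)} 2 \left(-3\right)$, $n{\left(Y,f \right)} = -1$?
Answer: $- \frac{9773}{225} \approx -43.436$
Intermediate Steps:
$z{\left(B \right)} = -1$ ($z{\left(B \right)} = -7 + \left(-1\right) 2 \left(-3\right) = -7 - -6 = -7 + 6 = -1$)
$S{\left(M,U \right)} = \frac{M}{5}$ ($S{\left(M,U \right)} = \frac{1 M}{5} = \frac{M}{5}$)
$p{\left(R \right)} = \frac{2 R \left(89 + R\right)}{9}$ ($p{\left(R \right)} = \frac{\left(R + 89\right) \left(R + R\right)}{9} = \frac{\left(89 + R\right) 2 R}{9} = \frac{2 R \left(89 + R\right)}{9}$)
$z{\left(46 \right)} + p{\left(S{\left(-11,w{\left(6 \right)} \right)} \right)} = -1 + \frac{2 \cdot \frac{1}{5} \left(-11\right) \left(89 + \frac{1}{5} \left(-11\right)\right)}{9} = -1 + \frac{2}{9} \left(- \frac{11}{5}\right) \left(89 - \frac{11}{5}\right) = -1 + \frac{2}{9} \left(- \frac{11}{5}\right) \frac{434}{5} = -1 - \frac{9548}{225} = - \frac{9773}{225}$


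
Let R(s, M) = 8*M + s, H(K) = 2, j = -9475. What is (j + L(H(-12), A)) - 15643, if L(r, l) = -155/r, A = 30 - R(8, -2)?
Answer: -50391/2 ≈ -25196.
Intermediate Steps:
R(s, M) = s + 8*M
A = 38 (A = 30 - (8 + 8*(-2)) = 30 - (8 - 16) = 30 - 1*(-8) = 30 + 8 = 38)
(j + L(H(-12), A)) - 15643 = (-9475 - 155/2) - 15643 = -19105/2 - 15643 = -50391/2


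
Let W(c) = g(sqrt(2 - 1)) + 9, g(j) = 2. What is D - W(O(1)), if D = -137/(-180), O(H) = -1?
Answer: -1843/180 ≈ -10.239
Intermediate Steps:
W(c) = 11 (W(c) = 2 + 9 = 11)
D = 137/180 (D = -137*(-1/180) = 137/180 ≈ 0.76111)
D - W(O(1)) = 137/180 - 1*11 = 137/180 - 11 = -1843/180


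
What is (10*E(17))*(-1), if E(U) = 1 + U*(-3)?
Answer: 500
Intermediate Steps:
E(U) = 1 - 3*U
(10*E(17))*(-1) = (10*(1 - 3*17))*(-1) = (10*(1 - 51))*(-1) = (10*(-50))*(-1) = -500*(-1) = 500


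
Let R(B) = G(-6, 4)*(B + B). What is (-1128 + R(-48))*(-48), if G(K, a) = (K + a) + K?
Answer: 17280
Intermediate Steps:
G(K, a) = a + 2*K
R(B) = -16*B (R(B) = (4 + 2*(-6))*(B + B) = (4 - 12)*(2*B) = -16*B)
(-1128 + R(-48))*(-48) = (-1128 - 16*(-48))*(-48) = (-1128 + 768)*(-48) = -360*(-48) = 17280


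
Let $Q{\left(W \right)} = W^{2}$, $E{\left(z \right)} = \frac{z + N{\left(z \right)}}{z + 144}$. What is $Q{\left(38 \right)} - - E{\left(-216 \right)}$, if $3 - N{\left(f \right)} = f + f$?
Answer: $\frac{34583}{24} \approx 1441.0$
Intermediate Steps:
$N{\left(f \right)} = 3 - 2 f$ ($N{\left(f \right)} = 3 - \left(f + f\right) = 3 - 2 f$)
$E{\left(z \right)} = \frac{3 - z}{144 + z}$ ($E{\left(z \right)} = \frac{z - \left(-3 + 2 z\right)}{z + 144} = \frac{3 - z}{144 + z}$)
$Q{\left(38 \right)} - - E{\left(-216 \right)} = 38^{2} - - \frac{3 - -216}{144 - 216} = 1444 - - \frac{3 + 216}{-72} = 1444 - - \frac{\left(-1\right) 219}{72} = 1444 - \left(-1\right) \left(- \frac{73}{24}\right) = 1444 - \frac{73}{24} = \frac{34583}{24}$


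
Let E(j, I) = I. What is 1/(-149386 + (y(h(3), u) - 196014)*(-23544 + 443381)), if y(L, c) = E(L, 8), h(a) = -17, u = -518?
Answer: -1/82290720408 ≈ -1.2152e-11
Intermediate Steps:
y(L, c) = 8
1/(-149386 + (y(h(3), u) - 196014)*(-23544 + 443381)) = 1/(-149386 + (8 - 196014)*(-23544 + 443381)) = 1/(-149386 - 196006*419837) = 1/(-149386 - 82290571022) = 1/(-82290720408) = -1/82290720408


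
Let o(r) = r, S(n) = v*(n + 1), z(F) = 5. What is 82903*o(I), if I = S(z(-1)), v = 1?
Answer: 497418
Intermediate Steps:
S(n) = 1 + n (S(n) = 1*(n + 1) = 1*(1 + n) = 1 + n)
I = 6 (I = 1 + 5 = 6)
82903*o(I) = 82903*6 = 497418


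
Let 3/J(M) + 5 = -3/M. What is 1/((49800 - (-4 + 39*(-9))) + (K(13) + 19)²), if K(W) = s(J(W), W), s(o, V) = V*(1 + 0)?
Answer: 1/51179 ≈ 1.9539e-5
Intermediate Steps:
J(M) = 3/(-5 - 3/M)
s(o, V) = V (s(o, V) = V*1 = V)
K(W) = W
1/((49800 - (-4 + 39*(-9))) + (K(13) + 19)²) = 1/((49800 - (-4 + 39*(-9))) + (13 + 19)²) = 1/((49800 - (-4 - 351)) + 32²) = 1/((49800 - 1*(-355)) + 1024) = 1/((49800 + 355) + 1024) = 1/(50155 + 1024) = 1/51179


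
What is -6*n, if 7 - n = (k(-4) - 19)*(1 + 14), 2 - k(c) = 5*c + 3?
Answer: -42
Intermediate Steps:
k(c) = -1 - 5*c (k(c) = 2 - (5*c + 3) = 2 - (3 + 5*c) = 2 + (-3 - 5*c) = -1 - 5*c)
n = 7 (n = 7 - ((-1 - 5*(-4)) - 19)*(1 + 14) = 7 - ((-1 + 20) - 19)*15 = 7 - (19 - 19)*15 = 7 - 0*15 = 7 - 1*0 = 7 + 0 = 7)
-6*n = -6*7 = -42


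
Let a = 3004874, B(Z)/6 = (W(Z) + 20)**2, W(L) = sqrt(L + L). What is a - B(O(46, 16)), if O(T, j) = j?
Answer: 3002282 - 960*sqrt(2) ≈ 3.0009e+6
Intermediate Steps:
W(L) = sqrt(2)*sqrt(L) (W(L) = sqrt(2*L) = sqrt(2)*sqrt(L))
B(Z) = 6*(20 + sqrt(2)*sqrt(Z))**2 (B(Z) = 6*(sqrt(2)*sqrt(Z) + 20)**2 = 6*(20 + sqrt(2)*sqrt(Z))**2)
a - B(O(46, 16)) = 3004874 - 6*(20 + sqrt(2)*sqrt(16))**2 = 3004874 - 6*(20 + sqrt(2)*4)**2 = 3004874 - 6*(20 + 4*sqrt(2))**2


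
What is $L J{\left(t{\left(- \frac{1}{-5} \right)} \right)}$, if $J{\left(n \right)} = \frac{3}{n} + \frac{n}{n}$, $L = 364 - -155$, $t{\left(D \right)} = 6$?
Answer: $\frac{1557}{2} \approx 778.5$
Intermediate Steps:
$L = 519$ ($L = 364 + 155 = 519$)
$J{\left(n \right)} = 1 + \frac{3}{n}$ ($J{\left(n \right)} = \frac{3}{n} + 1 = 1 + \frac{3}{n}$)
$L J{\left(t{\left(- \frac{1}{-5} \right)} \right)} = 519 \frac{3 + 6}{6} = 519 \cdot \frac{1}{6} \cdot 9 = 519 \cdot \frac{3}{2} = \frac{1557}{2}$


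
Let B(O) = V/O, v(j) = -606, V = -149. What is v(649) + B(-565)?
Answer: -342241/565 ≈ -605.74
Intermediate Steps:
B(O) = -149/O
v(649) + B(-565) = -606 - 149/(-565) = -606 - 149*(-1/565) = -606 + 149/565 = -342241/565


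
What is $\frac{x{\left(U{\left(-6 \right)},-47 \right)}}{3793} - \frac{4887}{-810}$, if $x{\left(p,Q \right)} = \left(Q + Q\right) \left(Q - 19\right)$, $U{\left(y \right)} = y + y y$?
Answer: $\frac{872653}{113790} \approx 7.669$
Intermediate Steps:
$U{\left(y \right)} = y + y^{2}$
$x{\left(p,Q \right)} = 2 Q \left(-19 + Q\right)$
$\frac{x{\left(U{\left(-6 \right)},-47 \right)}}{3793} - \frac{4887}{-810} = \frac{2 \left(-47\right) \left(-19 - 47\right)}{3793} - \frac{4887}{-810} = 2 \left(-47\right) \left(-66\right) \frac{1}{3793} - - \frac{181}{30} = 6204 \cdot \frac{1}{3793} + \frac{181}{30} = \frac{6204}{3793} + \frac{181}{30} = \frac{872653}{113790}$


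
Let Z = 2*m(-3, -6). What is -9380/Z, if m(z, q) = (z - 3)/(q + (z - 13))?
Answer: -51590/3 ≈ -17197.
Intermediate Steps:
m(z, q) = (-3 + z)/(-13 + q + z) (m(z, q) = (-3 + z)/(q + (-13 + z)) = (-3 + z)/(-13 + q + z))
Z = 6/11 (Z = 2*((-3 - 3)/(-13 - 6 - 3)) = 2*(-6/(-22)) = 2*(-1/22*(-6)) = 2*(3/11) = 6/11 ≈ 0.54545)
-9380/Z = -9380/6/11 = -9380*11/6 = -51590/3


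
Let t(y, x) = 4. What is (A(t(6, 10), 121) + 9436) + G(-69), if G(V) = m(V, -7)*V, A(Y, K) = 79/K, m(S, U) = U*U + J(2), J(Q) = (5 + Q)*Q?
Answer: 615848/121 ≈ 5089.7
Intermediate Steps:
J(Q) = Q*(5 + Q)
m(S, U) = 14 + U**2 (m(S, U) = U*U + 2*(5 + 2) = U**2 + 2*7 = U**2 + 14 = 14 + U**2)
G(V) = 63*V (G(V) = (14 + (-7)**2)*V = (14 + 49)*V = 63*V)
(A(t(6, 10), 121) + 9436) + G(-69) = (79/121 + 9436) + 63*(-69) = (79*(1/121) + 9436) - 4347 = (79/121 + 9436) - 4347 = 1141835/121 - 4347 = 615848/121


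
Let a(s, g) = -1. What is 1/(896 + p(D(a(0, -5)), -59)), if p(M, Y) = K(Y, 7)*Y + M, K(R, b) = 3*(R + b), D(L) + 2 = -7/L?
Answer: 1/10105 ≈ 9.8961e-5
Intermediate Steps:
D(L) = -2 - 7/L
K(R, b) = 3*R + 3*b
p(M, Y) = M + Y*(21 + 3*Y) (p(M, Y) = (3*Y + 3*7)*Y + M = (3*Y + 21)*Y + M = (21 + 3*Y)*Y + M = Y*(21 + 3*Y) + M = M + Y*(21 + 3*Y))
1/(896 + p(D(a(0, -5)), -59)) = 1/(896 + ((-2 - 7/(-1)) + 3*(-59)*(7 - 59))) = 1/(896 + ((-2 - 7*(-1)) + 3*(-59)*(-52))) = 1/(896 + ((-2 + 7) + 9204)) = 1/(896 + (5 + 9204)) = 1/(896 + 9209) = 1/10105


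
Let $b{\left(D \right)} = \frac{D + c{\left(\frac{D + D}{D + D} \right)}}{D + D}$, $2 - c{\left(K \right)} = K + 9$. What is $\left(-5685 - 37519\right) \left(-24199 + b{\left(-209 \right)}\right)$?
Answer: $\frac{218503473930}{209} \approx 1.0455 \cdot 10^{9}$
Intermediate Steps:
$c{\left(K \right)} = -7 - K$ ($c{\left(K \right)} = 2 - \left(K + 9\right) = 2 - \left(9 + K\right) = -7 - K$)
$b{\left(D \right)} = \frac{-8 + D}{2 D}$ ($b{\left(D \right)} = \frac{D - \left(7 + \frac{D + D}{D + D}\right)}{D + D} = \frac{D - \left(7 + \frac{2 D}{2 D}\right)}{2 D} = \left(D - \left(7 + 2 D \frac{1}{2 D}\right)\right) \frac{1}{2 D} = \left(D - 8\right) \frac{1}{2 D} = \left(-8 + D\right) \frac{1}{2 D} = \frac{-8 + D}{2 D}$)
$\left(-5685 - 37519\right) \left(-24199 + b{\left(-209 \right)}\right) = \left(-5685 - 37519\right) \left(-24199 + \frac{-8 - 209}{2 \left(-209\right)}\right) = - 43204 \left(-24199 + \frac{1}{2} \left(- \frac{1}{209}\right) \left(-217\right)\right) = - 43204 \left(-24199 + \frac{217}{418}\right) = \left(-43204\right) \left(- \frac{10114965}{418}\right) = \frac{218503473930}{209}$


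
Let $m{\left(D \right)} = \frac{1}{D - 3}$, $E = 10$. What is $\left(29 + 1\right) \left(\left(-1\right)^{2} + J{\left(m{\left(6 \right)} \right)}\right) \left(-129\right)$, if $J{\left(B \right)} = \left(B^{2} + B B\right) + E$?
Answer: $-43430$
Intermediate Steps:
$m{\left(D \right)} = \frac{1}{-3 + D}$
$J{\left(B \right)} = 10 + 2 B^{2}$ ($J{\left(B \right)} = \left(B^{2} + B B\right) + 10 = \left(B^{2} + B^{2}\right) + 10 = 2 B^{2} + 10 = 10 + 2 B^{2}$)
$\left(29 + 1\right) \left(\left(-1\right)^{2} + J{\left(m{\left(6 \right)} \right)}\right) \left(-129\right) = \left(29 + 1\right) \left(\left(-1\right)^{2} + \left(10 + 2 \left(\frac{1}{-3 + 6}\right)^{2}\right)\right) \left(-129\right) = 30 \left(1 + \left(10 + 2 \left(\frac{1}{3}\right)^{2}\right)\right) \left(-129\right) = 30 \left(1 + \left(10 + \frac{2}{9}\right)\right) \left(-129\right) = 30 \left(1 + \frac{92}{9}\right) \left(-129\right) = 30 \cdot \frac{101}{9} \left(-129\right) = \frac{1010}{3} \left(-129\right) = -43430$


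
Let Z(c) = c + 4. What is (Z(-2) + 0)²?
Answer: 4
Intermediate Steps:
Z(c) = 4 + c
(Z(-2) + 0)² = ((4 - 2) + 0)² = (2 + 0)² = 2² = 4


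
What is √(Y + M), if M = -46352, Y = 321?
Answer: I*√46031 ≈ 214.55*I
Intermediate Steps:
√(Y + M) = √(321 - 46352) = √(-46031) = I*√46031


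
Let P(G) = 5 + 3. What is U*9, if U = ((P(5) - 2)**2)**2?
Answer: 11664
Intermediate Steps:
P(G) = 8
U = 1296 (U = ((8 - 2)**2)**2 = (6**2)**2 = 36**2 = 1296)
U*9 = 1296*9 = 11664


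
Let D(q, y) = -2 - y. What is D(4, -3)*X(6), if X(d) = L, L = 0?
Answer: 0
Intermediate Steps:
X(d) = 0
D(4, -3)*X(6) = (-2 - 1*(-3))*0 = (-2 + 3)*0 = 1*0 = 0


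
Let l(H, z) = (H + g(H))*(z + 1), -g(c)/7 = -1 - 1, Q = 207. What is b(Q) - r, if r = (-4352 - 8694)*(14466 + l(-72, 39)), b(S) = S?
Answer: 158456923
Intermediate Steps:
g(c) = 14 (g(c) = -7*(-1 - 1) = -7*(-2) = 14)
l(H, z) = (1 + z)*(14 + H) (l(H, z) = (H + 14)*(z + 1) = (14 + H)*(1 + z) = (1 + z)*(14 + H))
r = -158456716 (r = (-4352 - 8694)*(14466 + (14 - 72 + 14*39 - 72*39)) = -13046*(14466 + (14 - 72 + 546 - 2808)) = -13046*(14466 - 2320) = -13046*12146 = -158456716)
b(Q) - r = 207 - 1*(-158456716) = 207 + 158456716 = 158456923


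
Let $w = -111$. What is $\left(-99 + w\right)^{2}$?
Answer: $44100$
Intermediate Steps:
$\left(-99 + w\right)^{2} = \left(-99 - 111\right)^{2} = \left(-210\right)^{2} = 44100$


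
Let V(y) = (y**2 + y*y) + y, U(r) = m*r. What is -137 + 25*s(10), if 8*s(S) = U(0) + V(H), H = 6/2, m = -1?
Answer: -571/8 ≈ -71.375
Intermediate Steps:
U(r) = -r
H = 3 (H = 6*(1/2) = 3)
V(y) = y + 2*y**2 (V(y) = (y**2 + y**2) + y = 2*y**2 + y = y + 2*y**2)
s(S) = 21/8 (s(S) = (-1*0 + 3*(1 + 2*3))/8 = (0 + 3*(1 + 6))/8 = (0 + 3*7)/8 = (0 + 21)/8 = (1/8)*21 = 21/8)
-137 + 25*s(10) = -137 + 25*(21/8) = -137 + 525/8 = -571/8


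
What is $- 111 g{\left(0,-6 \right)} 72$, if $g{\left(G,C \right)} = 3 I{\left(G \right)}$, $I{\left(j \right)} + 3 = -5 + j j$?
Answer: $191808$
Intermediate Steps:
$I{\left(j \right)} = -8 + j^{2}$ ($I{\left(j \right)} = -3 + \left(-5 + j j\right) = -3 + \left(-5 + j^{2}\right) = -8 + j^{2}$)
$g{\left(G,C \right)} = -24 + 3 G^{2}$ ($g{\left(G,C \right)} = 3 \left(-8 + G^{2}\right) = -24 + 3 G^{2}$)
$- 111 g{\left(0,-6 \right)} 72 = - 111 \left(-24 + 3 \cdot 0^{2}\right) 72 = - 111 \left(-24 + 3 \cdot 0\right) 72 = - 111 \left(-24 + 0\right) 72 = \left(-111\right) \left(-24\right) 72 = 2664 \cdot 72 = 191808$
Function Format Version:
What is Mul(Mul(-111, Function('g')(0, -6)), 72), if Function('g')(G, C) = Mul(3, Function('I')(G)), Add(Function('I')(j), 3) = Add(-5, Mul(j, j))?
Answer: 191808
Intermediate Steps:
Function('I')(j) = Add(-8, Pow(j, 2)) (Function('I')(j) = Add(-3, Add(-5, Mul(j, j))) = Add(-3, Add(-5, Pow(j, 2))) = Add(-8, Pow(j, 2)))
Function('g')(G, C) = Add(-24, Mul(3, Pow(G, 2))) (Function('g')(G, C) = Mul(3, Add(-8, Pow(G, 2))) = Add(-24, Mul(3, Pow(G, 2))))
Mul(Mul(-111, Function('g')(0, -6)), 72) = Mul(Mul(-111, Add(-24, Mul(3, Pow(0, 2)))), 72) = Mul(Mul(-111, Add(-24, Mul(3, 0))), 72) = Mul(Mul(-111, Add(-24, 0)), 72) = Mul(Mul(-111, -24), 72) = Mul(2664, 72) = 191808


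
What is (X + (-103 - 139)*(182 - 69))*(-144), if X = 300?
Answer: 3894624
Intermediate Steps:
(X + (-103 - 139)*(182 - 69))*(-144) = (300 + (-103 - 139)*(182 - 69))*(-144) = (300 - 242*113)*(-144) = (300 - 27346)*(-144) = -27046*(-144) = 3894624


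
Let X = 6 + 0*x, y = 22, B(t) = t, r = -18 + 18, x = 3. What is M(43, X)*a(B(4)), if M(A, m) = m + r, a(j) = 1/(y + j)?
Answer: 3/13 ≈ 0.23077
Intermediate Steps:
r = 0
X = 6 (X = 6 + 0*3 = 6 + 0 = 6)
a(j) = 1/(22 + j)
M(A, m) = m (M(A, m) = m + 0 = m)
M(43, X)*a(B(4)) = 6/(22 + 4) = 6/26 = 6*(1/26) = 3/13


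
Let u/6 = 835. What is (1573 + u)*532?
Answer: 3502156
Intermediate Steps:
u = 5010 (u = 6*835 = 5010)
(1573 + u)*532 = (1573 + 5010)*532 = 6583*532 = 3502156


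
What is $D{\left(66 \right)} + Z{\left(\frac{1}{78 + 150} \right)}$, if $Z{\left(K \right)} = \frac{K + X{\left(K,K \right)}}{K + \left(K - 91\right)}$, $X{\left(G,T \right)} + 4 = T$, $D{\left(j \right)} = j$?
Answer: $\frac{685073}{10373} \approx 66.044$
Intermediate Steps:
$X{\left(G,T \right)} = -4 + T$
$Z{\left(K \right)} = \frac{-4 + 2 K}{-91 + 2 K}$ ($Z{\left(K \right)} = \frac{K + \left(-4 + K\right)}{K + \left(K - 91\right)} = \frac{-4 + 2 K}{K + \left(-91 + K\right)} = \frac{-4 + 2 K}{-91 + 2 K}$)
$D{\left(66 \right)} + Z{\left(\frac{1}{78 + 150} \right)} = 66 + \frac{2 \left(-2 + \frac{1}{78 + 150}\right)}{-91 + \frac{2}{78 + 150}} = 66 + \frac{2 \left(-2 + \frac{1}{228}\right)}{-91 + \frac{2}{228}} = 66 + \frac{2 \left(-2 + \frac{1}{228}\right)}{-91 + 2 \cdot \frac{1}{228}} = 66 + 2 \frac{1}{-91 + \frac{1}{114}} \left(- \frac{455}{228}\right) = 66 + 2 \frac{1}{- \frac{10373}{114}} \left(- \frac{455}{228}\right) = 66 + 2 \left(- \frac{114}{10373}\right) \left(- \frac{455}{228}\right) = 66 + \frac{455}{10373} = \frac{685073}{10373}$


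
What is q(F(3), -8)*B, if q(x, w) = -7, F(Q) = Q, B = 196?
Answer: -1372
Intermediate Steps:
q(F(3), -8)*B = -7*196 = -1372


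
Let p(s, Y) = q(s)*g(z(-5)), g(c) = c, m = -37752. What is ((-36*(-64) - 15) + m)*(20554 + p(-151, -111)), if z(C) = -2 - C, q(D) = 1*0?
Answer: -728906502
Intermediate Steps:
q(D) = 0
p(s, Y) = 0 (p(s, Y) = 0*(-2 - 1*(-5)) = 0*(-2 + 5) = 0*3 = 0)
((-36*(-64) - 15) + m)*(20554 + p(-151, -111)) = ((-36*(-64) - 15) - 37752)*(20554 + 0) = ((2304 - 15) - 37752)*20554 = (2289 - 37752)*20554 = -35463*20554 = -728906502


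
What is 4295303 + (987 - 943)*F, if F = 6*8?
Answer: 4297415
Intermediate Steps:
F = 48
4295303 + (987 - 943)*F = 4295303 + (987 - 943)*48 = 4295303 + 44*48 = 4295303 + 2112 = 4297415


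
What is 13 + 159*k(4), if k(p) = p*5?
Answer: 3193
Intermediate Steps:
k(p) = 5*p
13 + 159*k(4) = 13 + 159*(5*4) = 13 + 159*20 = 13 + 3180 = 3193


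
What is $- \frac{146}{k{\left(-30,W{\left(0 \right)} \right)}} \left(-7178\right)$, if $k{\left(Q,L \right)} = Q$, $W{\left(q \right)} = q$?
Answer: $- \frac{523994}{15} \approx -34933.0$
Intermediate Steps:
$- \frac{146}{k{\left(-30,W{\left(0 \right)} \right)}} \left(-7178\right) = - \frac{146}{-30} \left(-7178\right) = \left(-146\right) \left(- \frac{1}{30}\right) \left(-7178\right) = \frac{73}{15} \left(-7178\right) = - \frac{523994}{15}$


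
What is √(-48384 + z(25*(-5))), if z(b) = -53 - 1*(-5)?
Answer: 4*I*√3027 ≈ 220.07*I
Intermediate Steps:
z(b) = -48 (z(b) = -53 + 5 = -48)
√(-48384 + z(25*(-5))) = √(-48384 - 48) = √(-48432) = 4*I*√3027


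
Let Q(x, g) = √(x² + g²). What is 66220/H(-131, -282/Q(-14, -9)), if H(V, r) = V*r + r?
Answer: 3311*√277/1833 ≈ 30.063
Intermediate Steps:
Q(x, g) = √(g² + x²)
H(V, r) = r + V*r
66220/H(-131, -282/Q(-14, -9)) = 66220/(((-282/√((-9)² + (-14)²))*(1 - 131))) = 66220/((-282/√(81 + 196)*(-130))) = 66220/((-282*√277/277*(-130))) = 66220/((36660*√277/277)) = 66220*(√277/36660) = 3311*√277/1833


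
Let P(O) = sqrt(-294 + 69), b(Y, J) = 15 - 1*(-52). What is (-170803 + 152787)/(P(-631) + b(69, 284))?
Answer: -603536/2357 + 135120*I/2357 ≈ -256.06 + 57.327*I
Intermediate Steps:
b(Y, J) = 67 (b(Y, J) = 15 + 52 = 67)
P(O) = 15*I (P(O) = sqrt(-225) = 15*I)
(-170803 + 152787)/(P(-631) + b(69, 284)) = (-170803 + 152787)/(15*I + 67) = -18016*(67 - 15*I)/4714 = -9008*(67 - 15*I)/2357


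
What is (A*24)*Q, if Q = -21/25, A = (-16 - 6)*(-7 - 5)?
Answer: -133056/25 ≈ -5322.2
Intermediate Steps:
A = 264 (A = -22*(-12) = 264)
Q = -21/25 (Q = -21*1/25 = -21/25 ≈ -0.84000)
(A*24)*Q = (264*24)*(-21/25) = 6336*(-21/25) = -133056/25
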